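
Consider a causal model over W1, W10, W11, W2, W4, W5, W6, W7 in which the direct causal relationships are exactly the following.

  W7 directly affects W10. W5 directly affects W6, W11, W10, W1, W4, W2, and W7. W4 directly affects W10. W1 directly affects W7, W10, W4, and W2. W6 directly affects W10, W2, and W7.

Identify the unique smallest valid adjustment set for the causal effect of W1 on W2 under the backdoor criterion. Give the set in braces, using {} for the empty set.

{W5}

Variables eligible for adjustment (non-descendants of W1, excluding W1 and W2): {W11, W5, W6}.
Backdoor paths from W1 to W2:
  P1: W1 <- W5 -> W6 -> W2
  P2: W1 <- W5 -> W4 -> W10 <- W6 -> W2
  P3: W1 <- W5 -> W4 -> W10 <- W7 <- W6 -> W2
  P4: W1 <- W5 -> W7 <- W6 -> W2
  P5: W1 <- W5 -> W7 -> W10 <- W6 -> W2
  P6: W1 <- W5 -> W10 <- W6 -> W2
  P7: W1 <- W5 -> W10 <- W7 <- W6 -> W2
  P8: W1 <- W5 -> W2
The empty set is not sufficient: P1 (W1 <- W5 -> W6 -> W2) has no collider blocking it and no conditioned non-collider, so it is open.
Try {W5}:
  P1: blocked at fork node W5 ∈ conditioning set.
  P2: blocked at fork node W5 ∈ conditioning set.
  P3: blocked at fork node W5 ∈ conditioning set.
  P4: blocked at fork node W5 ∈ conditioning set.
  P5: blocked at fork node W5 ∈ conditioning set.
  P6: blocked at fork node W5 ∈ conditioning set.
  P7: blocked at fork node W5 ∈ conditioning set.
  P8: blocked at fork node W5 ∈ conditioning set.
{W5} contains no descendant of W1 and blocks every backdoor path.
No other singleton works — e.g. {W6} leaves P8 open — so {W5} is the unique smallest valid adjustment set.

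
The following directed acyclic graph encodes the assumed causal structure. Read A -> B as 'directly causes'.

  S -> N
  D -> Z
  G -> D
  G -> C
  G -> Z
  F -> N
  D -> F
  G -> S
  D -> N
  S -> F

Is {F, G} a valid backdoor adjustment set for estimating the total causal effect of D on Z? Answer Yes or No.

No

Backdoor paths from D to Z (paths whose first edge points into D):
  P1: D <- G -> Z
Condition 1 (no descendant of D in the set): FAILS — F is a descendant of D.
Condition 2 (every backdoor path blocked by {F, G}):
  P1: blocked at fork node G ∈ conditioning set.
{F, G} does not satisfy the backdoor criterion.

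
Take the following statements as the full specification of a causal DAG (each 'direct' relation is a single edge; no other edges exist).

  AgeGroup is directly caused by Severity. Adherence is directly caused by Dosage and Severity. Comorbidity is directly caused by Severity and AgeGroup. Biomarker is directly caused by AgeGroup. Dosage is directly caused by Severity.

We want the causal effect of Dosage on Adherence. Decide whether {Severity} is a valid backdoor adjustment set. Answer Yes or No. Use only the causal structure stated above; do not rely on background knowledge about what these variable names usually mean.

Backdoor paths from Dosage to Adherence (paths whose first edge points into Dosage):
  P1: Dosage <- Severity -> Adherence
Condition 1 (no descendant of Dosage in the set): holds — descendants of Dosage are {Adherence}; none are in {Severity}.
Condition 2 (every backdoor path blocked by {Severity}):
  P1: blocked at fork node Severity ∈ conditioning set.
{Severity} satisfies the backdoor criterion.

Yes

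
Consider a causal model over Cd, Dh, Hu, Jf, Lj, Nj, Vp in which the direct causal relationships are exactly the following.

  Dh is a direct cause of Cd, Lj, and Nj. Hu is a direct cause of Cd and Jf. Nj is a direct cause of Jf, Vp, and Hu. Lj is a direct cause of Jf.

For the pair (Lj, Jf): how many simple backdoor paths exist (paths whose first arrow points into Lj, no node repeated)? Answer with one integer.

4

A backdoor path from Lj to Jf is any simple undirected path whose first edge points into Lj (i.e. leaves Lj via a parent).
Parents of Lj: {Dh}.
Enumerating:
  P1: Lj <- Dh -> Nj -> Hu -> Jf
  P2: Lj <- Dh -> Nj -> Jf
  P3: Lj <- Dh -> Cd <- Hu <- Nj -> Jf
  P4: Lj <- Dh -> Cd <- Hu -> Jf
That exhausts the simple backdoor paths. Count: 4.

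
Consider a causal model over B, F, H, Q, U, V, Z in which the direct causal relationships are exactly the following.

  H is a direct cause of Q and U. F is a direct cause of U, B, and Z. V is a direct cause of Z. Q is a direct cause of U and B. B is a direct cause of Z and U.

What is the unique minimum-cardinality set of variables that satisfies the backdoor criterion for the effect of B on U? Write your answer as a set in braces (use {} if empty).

{F, Q}

Variables eligible for adjustment (non-descendants of B, excluding B and U): {F, H, Q, V}.
Backdoor paths from B to U:
  P1: B <- F -> U
  P2: B <- Q <- H -> U
  P3: B <- Q -> U
The empty set is not sufficient: P1 (B <- F -> U) has no collider blocking it and no conditioned non-collider, so it is open.
Try {F, Q}:
  P1: blocked at fork node F ∈ conditioning set.
  P2: blocked at chain node Q ∈ conditioning set.
  P3: blocked at fork node Q ∈ conditioning set.
{F, Q} contains no descendant of B and blocks every backdoor path.
Every element of {F, Q} is needed (dropping F leaves P1 open; dropping Q leaves P2 open), so no proper subset is valid.
Among all size-2 subsets of the eligible variables, only {F, Q} blocks every backdoor path, so it is the unique smallest valid adjustment set.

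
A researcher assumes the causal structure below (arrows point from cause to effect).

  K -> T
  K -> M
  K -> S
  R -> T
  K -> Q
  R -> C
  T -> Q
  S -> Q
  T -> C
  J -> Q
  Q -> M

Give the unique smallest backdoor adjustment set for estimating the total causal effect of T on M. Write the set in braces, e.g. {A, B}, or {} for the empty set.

{K}

Variables eligible for adjustment (non-descendants of T, excluding T and M): {J, K, R, S}.
Backdoor paths from T to M:
  P1: T <- K -> S -> Q -> M
  P2: T <- K -> Q -> M
  P3: T <- K -> M
The empty set is not sufficient: P1 (T <- K -> S -> Q -> M) has no collider blocking it and no conditioned non-collider, so it is open.
Try {K}:
  P1: blocked at fork node K ∈ conditioning set.
  P2: blocked at fork node K ∈ conditioning set.
  P3: blocked at fork node K ∈ conditioning set.
{K} contains no descendant of T and blocks every backdoor path.
No other singleton works — e.g. {R} leaves P1 open — so {K} is the unique smallest valid adjustment set.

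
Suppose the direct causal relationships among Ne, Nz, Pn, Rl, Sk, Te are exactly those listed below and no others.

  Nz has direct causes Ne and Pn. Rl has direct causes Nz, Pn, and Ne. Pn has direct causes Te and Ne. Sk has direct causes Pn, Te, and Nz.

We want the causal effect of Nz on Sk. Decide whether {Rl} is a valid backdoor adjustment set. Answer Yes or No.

No

Backdoor paths from Nz to Sk (paths whose first edge points into Nz):
  P1: Nz <- Ne -> Pn <- Te -> Sk
  P2: Nz <- Ne -> Pn -> Sk
  P3: Nz <- Ne -> Rl <- Pn <- Te -> Sk
  P4: Nz <- Ne -> Rl <- Pn -> Sk
  P5: Nz <- Pn <- Te -> Sk
  P6: Nz <- Pn -> Sk
Condition 1 (no descendant of Nz in the set): FAILS — Rl is a descendant of Nz.
Condition 2 (every backdoor path blocked by {Rl}):
  P1: open — collider(s) Pn are conditioned on (or have a conditioned descendant) and no non-collider on the path is in the set.
  P2: open — no interior node is in the conditioning set.
  P3: open — collider(s) Rl are conditioned on (or have a conditioned descendant) and no non-collider on the path is in the set.
  P4: open — collider(s) Rl are conditioned on (or have a conditioned descendant) and no non-collider on the path is in the set.
  P5: open — no interior node is in the conditioning set.
  P6: open — no interior node is in the conditioning set.
{Rl} does not satisfy the backdoor criterion.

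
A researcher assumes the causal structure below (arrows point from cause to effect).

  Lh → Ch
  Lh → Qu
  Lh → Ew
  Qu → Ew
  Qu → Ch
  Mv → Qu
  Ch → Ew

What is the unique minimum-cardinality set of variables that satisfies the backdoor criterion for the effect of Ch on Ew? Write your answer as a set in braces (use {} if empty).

{Lh, Qu}

Variables eligible for adjustment (non-descendants of Ch, excluding Ch and Ew): {Lh, Mv, Qu}.
Backdoor paths from Ch to Ew:
  P1: Ch <- Lh -> Qu -> Ew
  P2: Ch <- Lh -> Ew
  P3: Ch <- Qu <- Lh -> Ew
  P4: Ch <- Qu -> Ew
The empty set is not sufficient: P1 (Ch <- Lh -> Qu -> Ew) has no collider blocking it and no conditioned non-collider, so it is open.
Try {Lh, Qu}:
  P1: blocked at fork node Lh ∈ conditioning set.
  P2: blocked at fork node Lh ∈ conditioning set.
  P3: blocked at chain node Qu ∈ conditioning set.
  P4: blocked at fork node Qu ∈ conditioning set.
{Lh, Qu} contains no descendant of Ch and blocks every backdoor path.
Every element of {Lh, Qu} is needed (dropping Lh leaves P2 open; dropping Qu leaves P4 open), so no proper subset is valid.
Among all size-2 subsets of the eligible variables, only {Lh, Qu} blocks every backdoor path, so it is the unique smallest valid adjustment set.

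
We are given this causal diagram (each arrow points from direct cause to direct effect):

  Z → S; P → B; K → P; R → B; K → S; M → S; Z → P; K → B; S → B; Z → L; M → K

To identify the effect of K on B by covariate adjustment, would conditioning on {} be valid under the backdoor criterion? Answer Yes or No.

Backdoor paths from K to B (paths whose first edge points into K):
  P1: K <- M -> S <- Z -> P -> B
  P2: K <- M -> S -> B
Condition 1 (no descendant of K in the set): holds — descendants of K are {B, P, S}; none are in {}.
Condition 2 (every backdoor path blocked by {}):
  P1: blocked at collider S (neither it nor any descendant is in the conditioning set).
  P2: open — no interior node is in the conditioning set.
{} does not satisfy the backdoor criterion.

No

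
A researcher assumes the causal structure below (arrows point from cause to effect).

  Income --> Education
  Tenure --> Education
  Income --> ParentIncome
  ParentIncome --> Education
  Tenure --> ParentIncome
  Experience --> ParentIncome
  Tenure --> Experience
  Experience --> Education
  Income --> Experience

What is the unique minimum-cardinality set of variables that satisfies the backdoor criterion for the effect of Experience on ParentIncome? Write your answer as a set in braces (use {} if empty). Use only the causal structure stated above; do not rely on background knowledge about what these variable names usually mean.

Variables eligible for adjustment (non-descendants of Experience, excluding Experience and ParentIncome): {Income, Tenure}.
Backdoor paths from Experience to ParentIncome:
  P1: Experience <- Income -> ParentIncome
  P2: Experience <- Income -> Education <- Tenure -> ParentIncome
  P3: Experience <- Income -> Education <- ParentIncome
  P4: Experience <- Tenure -> ParentIncome
  P5: Experience <- Tenure -> Education <- Income -> ParentIncome
  P6: Experience <- Tenure -> Education <- ParentIncome
The empty set is not sufficient: P1 (Experience <- Income -> ParentIncome) has no collider blocking it and no conditioned non-collider, so it is open.
Try {Income, Tenure}:
  P1: blocked at fork node Income ∈ conditioning set.
  P2: blocked at fork node Income ∈ conditioning set.
  P3: blocked at fork node Income ∈ conditioning set.
  P4: blocked at fork node Tenure ∈ conditioning set.
  P5: blocked at fork node Tenure ∈ conditioning set.
  P6: blocked at fork node Tenure ∈ conditioning set.
{Income, Tenure} contains no descendant of Experience and blocks every backdoor path.
Every element of {Income, Tenure} is needed (dropping Income leaves P1 open; dropping Tenure leaves P4 open), so no proper subset is valid.
Among all size-2 subsets of the eligible variables, only {Income, Tenure} blocks every backdoor path, so it is the unique smallest valid adjustment set.

{Income, Tenure}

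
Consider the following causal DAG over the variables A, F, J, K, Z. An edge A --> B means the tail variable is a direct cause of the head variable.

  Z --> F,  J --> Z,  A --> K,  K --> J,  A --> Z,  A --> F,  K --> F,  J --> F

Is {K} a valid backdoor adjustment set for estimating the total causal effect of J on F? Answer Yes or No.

Backdoor paths from J to F (paths whose first edge points into J):
  P1: J <- K <- A -> Z -> F
  P2: J <- K <- A -> F
  P3: J <- K -> F
Condition 1 (no descendant of J in the set): holds — descendants of J are {F, Z}; none are in {K}.
Condition 2 (every backdoor path blocked by {K}):
  P1: blocked at chain node K ∈ conditioning set.
  P2: blocked at chain node K ∈ conditioning set.
  P3: blocked at fork node K ∈ conditioning set.
{K} satisfies the backdoor criterion.

Yes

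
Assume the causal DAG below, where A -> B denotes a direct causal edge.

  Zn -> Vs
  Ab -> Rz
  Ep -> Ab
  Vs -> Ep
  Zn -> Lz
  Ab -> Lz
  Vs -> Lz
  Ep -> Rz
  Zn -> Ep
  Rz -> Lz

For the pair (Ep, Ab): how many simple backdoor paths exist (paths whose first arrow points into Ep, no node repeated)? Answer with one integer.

A backdoor path from Ep to Ab is any simple undirected path whose first edge points into Ep (i.e. leaves Ep via a parent).
Parents of Ep: {Vs, Zn}.
Enumerating:
  P1: Ep <- Zn -> Vs -> Lz <- Ab
  P2: Ep <- Zn -> Vs -> Lz <- Rz <- Ab
  P3: Ep <- Zn -> Lz <- Ab
  P4: Ep <- Zn -> Lz <- Rz <- Ab
  P5: Ep <- Vs <- Zn -> Lz <- Ab
  P6: Ep <- Vs <- Zn -> Lz <- Rz <- Ab
  P7: Ep <- Vs -> Lz <- Ab
  P8: Ep <- Vs -> Lz <- Rz <- Ab
That exhausts the simple backdoor paths. Count: 8.

8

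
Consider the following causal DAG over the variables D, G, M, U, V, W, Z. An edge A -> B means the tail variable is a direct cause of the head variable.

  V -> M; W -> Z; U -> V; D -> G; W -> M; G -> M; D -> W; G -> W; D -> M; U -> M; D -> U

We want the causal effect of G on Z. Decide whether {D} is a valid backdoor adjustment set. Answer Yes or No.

Yes

Backdoor paths from G to Z (paths whose first edge points into G):
  P1: G <- D -> U -> V -> M <- W -> Z
  P2: G <- D -> U -> M <- W -> Z
  P3: G <- D -> W -> Z
  P4: G <- D -> M <- W -> Z
Condition 1 (no descendant of G in the set): holds — descendants of G are {M, W, Z}; none are in {D}.
Condition 2 (every backdoor path blocked by {D}):
  P1: blocked at fork node D ∈ conditioning set.
  P2: blocked at fork node D ∈ conditioning set.
  P3: blocked at fork node D ∈ conditioning set.
  P4: blocked at fork node D ∈ conditioning set.
{D} satisfies the backdoor criterion.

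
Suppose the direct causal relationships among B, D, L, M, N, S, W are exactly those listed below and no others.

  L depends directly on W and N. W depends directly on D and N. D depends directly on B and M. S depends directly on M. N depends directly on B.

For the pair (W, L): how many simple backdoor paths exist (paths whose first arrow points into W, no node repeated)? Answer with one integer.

A backdoor path from W to L is any simple undirected path whose first edge points into W (i.e. leaves W via a parent).
Parents of W: {D, N}.
Enumerating:
  P1: W <- D <- B -> N -> L
  P2: W <- N -> L
That exhausts the simple backdoor paths. Count: 2.

2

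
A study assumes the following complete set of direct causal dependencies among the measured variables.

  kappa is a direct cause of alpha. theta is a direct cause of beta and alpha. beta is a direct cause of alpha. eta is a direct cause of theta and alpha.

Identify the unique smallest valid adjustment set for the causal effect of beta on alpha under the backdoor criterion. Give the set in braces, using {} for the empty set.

Variables eligible for adjustment (non-descendants of beta, excluding beta and alpha): {eta, kappa, theta}.
Backdoor paths from beta to alpha:
  P1: beta <- theta <- eta -> alpha
  P2: beta <- theta -> alpha
The empty set is not sufficient: P1 (beta <- theta <- eta -> alpha) has no collider blocking it and no conditioned non-collider, so it is open.
Try {theta}:
  P1: blocked at chain node theta ∈ conditioning set.
  P2: blocked at fork node theta ∈ conditioning set.
{theta} contains no descendant of beta and blocks every backdoor path.
No other singleton works — e.g. {eta} leaves P2 open — so {theta} is the unique smallest valid adjustment set.

{theta}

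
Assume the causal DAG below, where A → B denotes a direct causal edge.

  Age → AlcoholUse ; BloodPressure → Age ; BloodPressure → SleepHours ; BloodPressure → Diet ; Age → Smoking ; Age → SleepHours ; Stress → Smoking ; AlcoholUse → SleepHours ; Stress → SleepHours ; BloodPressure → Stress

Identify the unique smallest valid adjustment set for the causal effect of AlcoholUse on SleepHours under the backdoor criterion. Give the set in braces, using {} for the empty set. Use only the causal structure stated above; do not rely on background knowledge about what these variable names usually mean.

Variables eligible for adjustment (non-descendants of AlcoholUse, excluding AlcoholUse and SleepHours): {Age, BloodPressure, Diet, Smoking, Stress}.
Backdoor paths from AlcoholUse to SleepHours:
  P1: AlcoholUse <- Age <- BloodPressure -> Stress -> SleepHours
  P2: AlcoholUse <- Age <- BloodPressure -> SleepHours
  P3: AlcoholUse <- Age -> SleepHours
  P4: AlcoholUse <- Age -> Smoking <- Stress <- BloodPressure -> SleepHours
  P5: AlcoholUse <- Age -> Smoking <- Stress -> SleepHours
The empty set is not sufficient: P1 (AlcoholUse <- Age <- BloodPressure -> Stress -> SleepHours) has no collider blocking it and no conditioned non-collider, so it is open.
Try {Age}:
  P1: blocked at chain node Age ∈ conditioning set.
  P2: blocked at chain node Age ∈ conditioning set.
  P3: blocked at fork node Age ∈ conditioning set.
  P4: blocked at fork node Age ∈ conditioning set.
  P5: blocked at fork node Age ∈ conditioning set.
{Age} contains no descendant of AlcoholUse and blocks every backdoor path.
No other singleton works — e.g. {BloodPressure} leaves P3 open — so {Age} is the unique smallest valid adjustment set.

{Age}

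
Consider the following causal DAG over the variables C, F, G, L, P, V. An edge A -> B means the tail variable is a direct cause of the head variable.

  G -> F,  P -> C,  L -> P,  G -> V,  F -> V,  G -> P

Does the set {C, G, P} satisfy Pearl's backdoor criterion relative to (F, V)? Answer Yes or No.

Yes

Backdoor paths from F to V (paths whose first edge points into F):
  P1: F <- G -> V
Condition 1 (no descendant of F in the set): holds — descendants of F are {V}; none are in {C, G, P}.
Condition 2 (every backdoor path blocked by {C, G, P}):
  P1: blocked at fork node G ∈ conditioning set.
{C, G, P} satisfies the backdoor criterion.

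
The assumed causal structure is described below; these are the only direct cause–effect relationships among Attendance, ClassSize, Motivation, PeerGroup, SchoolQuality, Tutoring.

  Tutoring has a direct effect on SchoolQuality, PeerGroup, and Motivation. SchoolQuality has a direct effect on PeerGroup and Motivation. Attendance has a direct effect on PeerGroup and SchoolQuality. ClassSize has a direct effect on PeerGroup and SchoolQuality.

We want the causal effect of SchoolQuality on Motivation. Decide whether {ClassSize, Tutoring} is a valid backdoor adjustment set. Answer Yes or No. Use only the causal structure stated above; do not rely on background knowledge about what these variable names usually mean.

Backdoor paths from SchoolQuality to Motivation (paths whose first edge points into SchoolQuality):
  P1: SchoolQuality <- Tutoring -> Motivation
  P2: SchoolQuality <- Attendance -> PeerGroup <- Tutoring -> Motivation
  P3: SchoolQuality <- ClassSize -> PeerGroup <- Tutoring -> Motivation
Condition 1 (no descendant of SchoolQuality in the set): holds — descendants of SchoolQuality are {Motivation, PeerGroup}; none are in {ClassSize, Tutoring}.
Condition 2 (every backdoor path blocked by {ClassSize, Tutoring}):
  P1: blocked at fork node Tutoring ∈ conditioning set.
  P2: blocked at collider PeerGroup (neither it nor any descendant is in the conditioning set).
  P3: blocked at fork node ClassSize ∈ conditioning set.
{ClassSize, Tutoring} satisfies the backdoor criterion.

Yes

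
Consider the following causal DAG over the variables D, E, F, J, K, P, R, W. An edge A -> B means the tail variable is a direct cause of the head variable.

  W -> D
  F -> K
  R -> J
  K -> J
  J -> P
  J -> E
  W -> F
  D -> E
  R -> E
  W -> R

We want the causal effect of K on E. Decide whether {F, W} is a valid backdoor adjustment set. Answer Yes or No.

Backdoor paths from K to E (paths whose first edge points into K):
  P1: K <- F <- W -> R -> J -> E
  P2: K <- F <- W -> R -> E
  P3: K <- F <- W -> D -> E
Condition 1 (no descendant of K in the set): holds — descendants of K are {E, J, P}; none are in {F, W}.
Condition 2 (every backdoor path blocked by {F, W}):
  P1: blocked at chain node F ∈ conditioning set.
  P2: blocked at chain node F ∈ conditioning set.
  P3: blocked at chain node F ∈ conditioning set.
{F, W} satisfies the backdoor criterion.

Yes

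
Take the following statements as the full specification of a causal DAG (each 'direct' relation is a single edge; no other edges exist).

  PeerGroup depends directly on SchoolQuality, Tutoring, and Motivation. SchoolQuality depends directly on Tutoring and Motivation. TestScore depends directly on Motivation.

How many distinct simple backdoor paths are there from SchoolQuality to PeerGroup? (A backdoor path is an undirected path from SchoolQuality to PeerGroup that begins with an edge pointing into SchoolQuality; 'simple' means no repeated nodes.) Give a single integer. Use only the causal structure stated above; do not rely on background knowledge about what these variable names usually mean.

A backdoor path from SchoolQuality to PeerGroup is any simple undirected path whose first edge points into SchoolQuality (i.e. leaves SchoolQuality via a parent).
Parents of SchoolQuality: {Motivation, Tutoring}.
Enumerating:
  P1: SchoolQuality <- Motivation -> PeerGroup
  P2: SchoolQuality <- Tutoring -> PeerGroup
That exhausts the simple backdoor paths. Count: 2.

2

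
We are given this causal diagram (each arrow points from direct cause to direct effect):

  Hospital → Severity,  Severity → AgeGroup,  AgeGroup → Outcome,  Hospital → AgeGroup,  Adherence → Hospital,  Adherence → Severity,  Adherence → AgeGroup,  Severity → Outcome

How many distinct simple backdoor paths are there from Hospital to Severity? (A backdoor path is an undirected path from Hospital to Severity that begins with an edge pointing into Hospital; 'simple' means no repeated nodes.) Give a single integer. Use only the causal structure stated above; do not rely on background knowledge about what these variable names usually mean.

A backdoor path from Hospital to Severity is any simple undirected path whose first edge points into Hospital (i.e. leaves Hospital via a parent).
Parents of Hospital: {Adherence}.
Enumerating:
  P1: Hospital <- Adherence -> Severity
  P2: Hospital <- Adherence -> AgeGroup <- Severity
  P3: Hospital <- Adherence -> AgeGroup -> Outcome <- Severity
That exhausts the simple backdoor paths. Count: 3.

3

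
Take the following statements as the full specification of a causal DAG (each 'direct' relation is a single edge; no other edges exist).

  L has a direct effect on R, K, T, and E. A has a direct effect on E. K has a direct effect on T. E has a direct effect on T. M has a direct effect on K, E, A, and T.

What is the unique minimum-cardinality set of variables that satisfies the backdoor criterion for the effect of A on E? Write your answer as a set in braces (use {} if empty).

Variables eligible for adjustment (non-descendants of A, excluding A and E): {K, L, M, R}.
Backdoor paths from A to E:
  P1: A <- M -> K <- L -> E
  P2: A <- M -> K <- L -> T <- E
  P3: A <- M -> K -> T <- L -> E
  P4: A <- M -> K -> T <- E
  P5: A <- M -> E
  P6: A <- M -> T <- L -> E
  P7: A <- M -> T <- K <- L -> E
  P8: A <- M -> T <- E
The empty set is not sufficient: P5 (A <- M -> E) has no collider blocking it and no conditioned non-collider, so it is open.
Try {M}:
  P1: blocked at fork node M ∈ conditioning set.
  P2: blocked at fork node M ∈ conditioning set.
  P3: blocked at fork node M ∈ conditioning set.
  P4: blocked at fork node M ∈ conditioning set.
  P5: blocked at fork node M ∈ conditioning set.
  P6: blocked at fork node M ∈ conditioning set.
  P7: blocked at fork node M ∈ conditioning set.
  P8: blocked at fork node M ∈ conditioning set.
{M} contains no descendant of A and blocks every backdoor path.
No other singleton works — e.g. {L} leaves P5 open — so {M} is the unique smallest valid adjustment set.

{M}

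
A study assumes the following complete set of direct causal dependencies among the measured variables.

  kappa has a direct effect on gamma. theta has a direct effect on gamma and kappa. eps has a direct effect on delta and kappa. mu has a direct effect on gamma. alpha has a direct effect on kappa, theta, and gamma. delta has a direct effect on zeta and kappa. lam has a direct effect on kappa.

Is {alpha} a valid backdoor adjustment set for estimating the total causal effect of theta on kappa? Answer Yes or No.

Backdoor paths from theta to kappa (paths whose first edge points into theta):
  P1: theta <- alpha -> kappa
  P2: theta <- alpha -> gamma <- kappa
Condition 1 (no descendant of theta in the set): holds — descendants of theta are {gamma, kappa}; none are in {alpha}.
Condition 2 (every backdoor path blocked by {alpha}):
  P1: blocked at fork node alpha ∈ conditioning set.
  P2: blocked at fork node alpha ∈ conditioning set.
{alpha} satisfies the backdoor criterion.

Yes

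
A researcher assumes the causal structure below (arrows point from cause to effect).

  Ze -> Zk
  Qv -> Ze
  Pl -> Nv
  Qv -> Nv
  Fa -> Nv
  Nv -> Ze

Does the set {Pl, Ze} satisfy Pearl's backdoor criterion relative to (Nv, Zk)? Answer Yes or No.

Backdoor paths from Nv to Zk (paths whose first edge points into Nv):
  P1: Nv <- Qv -> Ze -> Zk
Condition 1 (no descendant of Nv in the set): FAILS — Ze is a descendant of Nv.
Condition 2 (every backdoor path blocked by {Pl, Ze}):
  P1: blocked at chain node Ze ∈ conditioning set.
{Pl, Ze} does not satisfy the backdoor criterion.

No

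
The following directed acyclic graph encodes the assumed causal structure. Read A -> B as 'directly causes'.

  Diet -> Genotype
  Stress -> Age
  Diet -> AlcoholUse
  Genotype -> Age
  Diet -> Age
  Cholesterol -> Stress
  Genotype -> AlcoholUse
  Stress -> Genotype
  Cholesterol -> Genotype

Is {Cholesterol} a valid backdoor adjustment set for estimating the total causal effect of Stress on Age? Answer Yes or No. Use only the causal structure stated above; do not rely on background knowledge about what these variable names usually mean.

Yes

Backdoor paths from Stress to Age (paths whose first edge points into Stress):
  P1: Stress <- Cholesterol -> Genotype <- Diet -> Age
  P2: Stress <- Cholesterol -> Genotype -> Age
  P3: Stress <- Cholesterol -> Genotype -> AlcoholUse <- Diet -> Age
Condition 1 (no descendant of Stress in the set): holds — descendants of Stress are {Age, AlcoholUse, Genotype}; none are in {Cholesterol}.
Condition 2 (every backdoor path blocked by {Cholesterol}):
  P1: blocked at fork node Cholesterol ∈ conditioning set.
  P2: blocked at fork node Cholesterol ∈ conditioning set.
  P3: blocked at fork node Cholesterol ∈ conditioning set.
{Cholesterol} satisfies the backdoor criterion.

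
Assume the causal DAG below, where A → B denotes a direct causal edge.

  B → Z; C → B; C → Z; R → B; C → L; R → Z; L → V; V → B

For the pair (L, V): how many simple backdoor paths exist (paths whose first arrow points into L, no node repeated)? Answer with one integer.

A backdoor path from L to V is any simple undirected path whose first edge points into L (i.e. leaves L via a parent).
Parents of L: {C}.
Enumerating:
  P1: L <- C -> B <- V
  P2: L <- C -> Z <- R -> B <- V
  P3: L <- C -> Z <- B <- V
That exhausts the simple backdoor paths. Count: 3.

3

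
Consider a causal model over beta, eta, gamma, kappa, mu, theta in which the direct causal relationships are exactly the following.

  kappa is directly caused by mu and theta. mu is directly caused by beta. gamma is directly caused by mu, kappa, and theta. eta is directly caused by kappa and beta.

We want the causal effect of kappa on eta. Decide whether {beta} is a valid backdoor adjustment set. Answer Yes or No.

Yes

Backdoor paths from kappa to eta (paths whose first edge points into kappa):
  P1: kappa <- theta -> gamma <- mu <- beta -> eta
  P2: kappa <- mu <- beta -> eta
Condition 1 (no descendant of kappa in the set): holds — descendants of kappa are {eta, gamma}; none are in {beta}.
Condition 2 (every backdoor path blocked by {beta}):
  P1: blocked at collider gamma (neither it nor any descendant is in the conditioning set).
  P2: blocked at fork node beta ∈ conditioning set.
{beta} satisfies the backdoor criterion.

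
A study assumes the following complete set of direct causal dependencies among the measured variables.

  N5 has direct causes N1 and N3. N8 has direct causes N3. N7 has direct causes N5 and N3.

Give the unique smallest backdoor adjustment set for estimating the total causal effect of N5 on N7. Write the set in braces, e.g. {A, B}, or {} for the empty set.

Variables eligible for adjustment (non-descendants of N5, excluding N5 and N7): {N1, N3, N8}.
Backdoor paths from N5 to N7:
  P1: N5 <- N3 -> N7
The empty set is not sufficient: P1 (N5 <- N3 -> N7) has no collider blocking it and no conditioned non-collider, so it is open.
Try {N3}:
  P1: blocked at fork node N3 ∈ conditioning set.
{N3} contains no descendant of N5 and blocks every backdoor path.
No other singleton works — e.g. {N1} leaves P1 open — so {N3} is the unique smallest valid adjustment set.

{N3}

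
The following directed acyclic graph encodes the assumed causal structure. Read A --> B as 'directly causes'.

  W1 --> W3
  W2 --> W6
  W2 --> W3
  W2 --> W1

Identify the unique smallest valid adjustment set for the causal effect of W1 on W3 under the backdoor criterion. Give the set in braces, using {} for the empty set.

Variables eligible for adjustment (non-descendants of W1, excluding W1 and W3): {W2, W6}.
Backdoor paths from W1 to W3:
  P1: W1 <- W2 -> W3
The empty set is not sufficient: P1 (W1 <- W2 -> W3) has no collider blocking it and no conditioned non-collider, so it is open.
Try {W2}:
  P1: blocked at fork node W2 ∈ conditioning set.
{W2} contains no descendant of W1 and blocks every backdoor path.
No other singleton works — e.g. {W6} leaves P1 open — so {W2} is the unique smallest valid adjustment set.

{W2}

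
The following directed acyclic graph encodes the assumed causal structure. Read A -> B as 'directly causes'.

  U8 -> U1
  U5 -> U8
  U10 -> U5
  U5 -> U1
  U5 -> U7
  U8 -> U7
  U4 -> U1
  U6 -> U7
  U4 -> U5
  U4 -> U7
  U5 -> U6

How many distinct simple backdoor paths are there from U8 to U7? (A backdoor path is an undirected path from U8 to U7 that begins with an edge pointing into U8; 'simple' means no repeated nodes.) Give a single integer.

4

A backdoor path from U8 to U7 is any simple undirected path whose first edge points into U8 (i.e. leaves U8 via a parent).
Parents of U8: {U5}.
Enumerating:
  P1: U8 <- U5 <- U4 -> U7
  P2: U8 <- U5 -> U1 <- U4 -> U7
  P3: U8 <- U5 -> U6 -> U7
  P4: U8 <- U5 -> U7
That exhausts the simple backdoor paths. Count: 4.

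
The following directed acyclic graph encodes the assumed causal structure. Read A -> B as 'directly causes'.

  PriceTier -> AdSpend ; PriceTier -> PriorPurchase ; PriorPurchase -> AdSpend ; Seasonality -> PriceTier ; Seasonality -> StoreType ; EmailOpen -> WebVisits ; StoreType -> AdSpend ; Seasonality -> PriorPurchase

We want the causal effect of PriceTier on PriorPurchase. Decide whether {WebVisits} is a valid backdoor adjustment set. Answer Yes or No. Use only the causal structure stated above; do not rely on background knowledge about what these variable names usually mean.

Backdoor paths from PriceTier to PriorPurchase (paths whose first edge points into PriceTier):
  P1: PriceTier <- Seasonality -> StoreType -> AdSpend <- PriorPurchase
  P2: PriceTier <- Seasonality -> PriorPurchase
Condition 1 (no descendant of PriceTier in the set): holds — descendants of PriceTier are {AdSpend, PriorPurchase}; none are in {WebVisits}.
Condition 2 (every backdoor path blocked by {WebVisits}):
  P1: blocked at collider AdSpend (neither it nor any descendant is in the conditioning set).
  P2: open — no interior node is in the conditioning set.
{WebVisits} does not satisfy the backdoor criterion.

No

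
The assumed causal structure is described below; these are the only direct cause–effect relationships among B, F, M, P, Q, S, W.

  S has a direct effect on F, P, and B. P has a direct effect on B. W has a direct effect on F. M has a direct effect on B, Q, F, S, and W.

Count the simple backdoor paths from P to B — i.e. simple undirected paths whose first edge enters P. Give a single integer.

4

A backdoor path from P to B is any simple undirected path whose first edge points into P (i.e. leaves P via a parent).
Parents of P: {S}.
Enumerating:
  P1: P <- S <- M -> B
  P2: P <- S -> F <- M -> B
  P3: P <- S -> F <- W <- M -> B
  P4: P <- S -> B
That exhausts the simple backdoor paths. Count: 4.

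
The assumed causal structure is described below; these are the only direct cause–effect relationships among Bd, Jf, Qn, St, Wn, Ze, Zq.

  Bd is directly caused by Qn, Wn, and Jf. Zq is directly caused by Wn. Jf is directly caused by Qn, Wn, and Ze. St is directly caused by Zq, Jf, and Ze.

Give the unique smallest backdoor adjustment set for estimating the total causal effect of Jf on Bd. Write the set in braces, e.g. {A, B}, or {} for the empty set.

Variables eligible for adjustment (non-descendants of Jf, excluding Jf and Bd): {Qn, Wn, Ze, Zq}.
Backdoor paths from Jf to Bd:
  P1: Jf <- Qn -> Bd
  P2: Jf <- Wn -> Bd
  P3: Jf <- Ze -> St <- Zq <- Wn -> Bd
The empty set is not sufficient: P1 (Jf <- Qn -> Bd) has no collider blocking it and no conditioned non-collider, so it is open.
Try {Qn, Wn}:
  P1: blocked at fork node Qn ∈ conditioning set.
  P2: blocked at fork node Wn ∈ conditioning set.
  P3: blocked at collider St (neither it nor any descendant is in the conditioning set).
{Qn, Wn} contains no descendant of Jf and blocks every backdoor path.
Every element of {Qn, Wn} is needed (dropping Qn leaves P1 open; dropping Wn leaves P2 open), so no proper subset is valid.
Among all size-2 subsets of the eligible variables, only {Qn, Wn} blocks every backdoor path, so it is the unique smallest valid adjustment set.

{Qn, Wn}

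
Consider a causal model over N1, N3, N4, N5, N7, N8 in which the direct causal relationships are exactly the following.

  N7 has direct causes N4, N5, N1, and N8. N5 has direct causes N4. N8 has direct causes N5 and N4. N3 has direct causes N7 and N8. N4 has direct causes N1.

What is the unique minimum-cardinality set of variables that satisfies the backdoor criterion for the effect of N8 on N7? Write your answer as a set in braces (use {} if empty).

Variables eligible for adjustment (non-descendants of N8, excluding N8 and N7): {N1, N4, N5}.
Backdoor paths from N8 to N7:
  P1: N8 <- N4 <- N1 -> N7
  P2: N8 <- N4 -> N5 -> N7
  P3: N8 <- N4 -> N7
  P4: N8 <- N5 <- N4 <- N1 -> N7
  P5: N8 <- N5 <- N4 -> N7
  P6: N8 <- N5 -> N7
The empty set is not sufficient: P1 (N8 <- N4 <- N1 -> N7) has no collider blocking it and no conditioned non-collider, so it is open.
Try {N4, N5}:
  P1: blocked at chain node N4 ∈ conditioning set.
  P2: blocked at fork node N4 ∈ conditioning set.
  P3: blocked at fork node N4 ∈ conditioning set.
  P4: blocked at chain node N5 ∈ conditioning set.
  P5: blocked at chain node N5 ∈ conditioning set.
  P6: blocked at fork node N5 ∈ conditioning set.
{N4, N5} contains no descendant of N8 and blocks every backdoor path.
Every element of {N4, N5} is needed (dropping N4 leaves P1 open; dropping N5 leaves P6 open), so no proper subset is valid.
Among all size-2 subsets of the eligible variables, only {N4, N5} blocks every backdoor path, so it is the unique smallest valid adjustment set.

{N4, N5}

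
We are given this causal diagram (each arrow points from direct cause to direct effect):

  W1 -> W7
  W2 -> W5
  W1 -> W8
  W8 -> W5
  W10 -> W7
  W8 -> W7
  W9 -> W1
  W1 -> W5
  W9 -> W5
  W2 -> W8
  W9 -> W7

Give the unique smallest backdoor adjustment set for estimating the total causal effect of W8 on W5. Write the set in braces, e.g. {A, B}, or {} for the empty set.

Variables eligible for adjustment (non-descendants of W8, excluding W8 and W5): {W1, W10, W2, W9}.
Backdoor paths from W8 to W5:
  P1: W8 <- W2 -> W5
  P2: W8 <- W1 <- W9 -> W5
  P3: W8 <- W1 -> W5
  P4: W8 <- W1 -> W7 <- W9 -> W5
The empty set is not sufficient: P1 (W8 <- W2 -> W5) has no collider blocking it and no conditioned non-collider, so it is open.
Try {W1, W2}:
  P1: blocked at fork node W2 ∈ conditioning set.
  P2: blocked at chain node W1 ∈ conditioning set.
  P3: blocked at fork node W1 ∈ conditioning set.
  P4: blocked at fork node W1 ∈ conditioning set.
{W1, W2} contains no descendant of W8 and blocks every backdoor path.
Every element of {W1, W2} is needed (dropping W1 leaves P2 open; dropping W2 leaves P1 open), so no proper subset is valid.
Among all size-2 subsets of the eligible variables, only {W1, W2} blocks every backdoor path, so it is the unique smallest valid adjustment set.

{W1, W2}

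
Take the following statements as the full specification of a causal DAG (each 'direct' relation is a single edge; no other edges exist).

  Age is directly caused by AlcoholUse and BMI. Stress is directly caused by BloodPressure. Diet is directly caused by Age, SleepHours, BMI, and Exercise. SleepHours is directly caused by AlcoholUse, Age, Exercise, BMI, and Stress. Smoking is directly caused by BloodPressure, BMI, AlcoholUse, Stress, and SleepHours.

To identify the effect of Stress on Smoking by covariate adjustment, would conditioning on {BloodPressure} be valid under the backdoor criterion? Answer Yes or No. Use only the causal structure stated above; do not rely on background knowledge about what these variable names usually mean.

Yes

Backdoor paths from Stress to Smoking (paths whose first edge points into Stress):
  P1: Stress <- BloodPressure -> Smoking
Condition 1 (no descendant of Stress in the set): holds — descendants of Stress are {Diet, SleepHours, Smoking}; none are in {BloodPressure}.
Condition 2 (every backdoor path blocked by {BloodPressure}):
  P1: blocked at fork node BloodPressure ∈ conditioning set.
{BloodPressure} satisfies the backdoor criterion.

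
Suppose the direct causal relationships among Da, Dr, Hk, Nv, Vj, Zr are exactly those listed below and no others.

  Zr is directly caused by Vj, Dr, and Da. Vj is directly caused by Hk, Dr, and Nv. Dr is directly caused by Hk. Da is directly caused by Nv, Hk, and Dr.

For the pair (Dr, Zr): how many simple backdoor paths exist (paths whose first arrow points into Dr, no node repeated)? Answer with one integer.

A backdoor path from Dr to Zr is any simple undirected path whose first edge points into Dr (i.e. leaves Dr via a parent).
Parents of Dr: {Hk}.
Enumerating:
  P1: Dr <- Hk -> Vj <- Nv -> Da -> Zr
  P2: Dr <- Hk -> Vj -> Zr
  P3: Dr <- Hk -> Da <- Nv -> Vj -> Zr
  P4: Dr <- Hk -> Da -> Zr
That exhausts the simple backdoor paths. Count: 4.

4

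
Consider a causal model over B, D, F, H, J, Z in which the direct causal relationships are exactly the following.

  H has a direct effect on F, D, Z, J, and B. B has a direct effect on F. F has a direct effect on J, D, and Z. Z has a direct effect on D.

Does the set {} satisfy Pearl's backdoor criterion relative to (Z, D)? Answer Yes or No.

Backdoor paths from Z to D (paths whose first edge points into Z):
  P1: Z <- H -> B -> F -> D
  P2: Z <- H -> F -> D
  P3: Z <- H -> J <- F -> D
  P4: Z <- H -> D
  P5: Z <- F <- H -> D
  P6: Z <- F <- B <- H -> D
  P7: Z <- F -> J <- H -> D
  P8: Z <- F -> D
Condition 1 (no descendant of Z in the set): holds — descendants of Z are {D}; none are in {}.
Condition 2 (every backdoor path blocked by {}):
  P1: open — no interior node is in the conditioning set.
  P2: open — no interior node is in the conditioning set.
  P3: blocked at collider J (neither it nor any descendant is in the conditioning set).
  P4: open — no interior node is in the conditioning set.
  P5: open — no interior node is in the conditioning set.
  P6: open — no interior node is in the conditioning set.
  P7: blocked at collider J (neither it nor any descendant is in the conditioning set).
  P8: open — no interior node is in the conditioning set.
{} does not satisfy the backdoor criterion.

No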